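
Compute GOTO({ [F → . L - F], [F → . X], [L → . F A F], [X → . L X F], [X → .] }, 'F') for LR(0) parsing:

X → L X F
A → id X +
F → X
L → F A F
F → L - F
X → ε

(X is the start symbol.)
GOTO(I, 'F') = CLOSURE({ [A → αX.β] : [A → α.Xβ] ∈ I, X = 'F' })

Items with dot before 'F', with the dot advanced:
  [L → . F A F] → [L → F . A F]
Closure of the advanced items:
  [L → F . A F] has the dot before A: add [A → . id X +]

GOTO = { [A → . id X +], [L → F . A F] }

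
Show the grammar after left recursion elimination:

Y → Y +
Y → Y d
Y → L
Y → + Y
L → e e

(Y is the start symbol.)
Y is directly left-recursive. The standard transformation for
  A → A α₁ | ... | A α_m | β₁ | ... | β_n
is
  A  → β₁ A' | ... | β_n A'
  A' → α₁ A' | ... | α_m A' | ε

Y → L becomes Y → L Y'
Y → + Y becomes Y → + Y Y'
Y → Y + becomes Y' → + Y'
Y → Y d becomes Y' → d Y'
Add Y' → ε

Productions for other non-terminals are unchanged:
  L → e e

Resulting grammar:
Y → L Y'
Y → + Y Y'
Y' → + Y'
Y' → d Y'
Y' → ε
L → e e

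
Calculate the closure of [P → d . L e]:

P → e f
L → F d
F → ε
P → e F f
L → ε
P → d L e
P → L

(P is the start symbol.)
To compute CLOSURE, for each item [A → α.Bβ] where B is a non-terminal, add [B → .γ] for all productions B → γ; repeat for the newly added items until nothing changes.

Start with: [P → d . L e]
  [P → d . L e] has the dot before L: add [L → . F d], [L → .]
  [L → . F d] has the dot before F: add [F → .]
No further items can be added.

CLOSURE = { [F → .], [L → . F d], [L → .], [P → d . L e] }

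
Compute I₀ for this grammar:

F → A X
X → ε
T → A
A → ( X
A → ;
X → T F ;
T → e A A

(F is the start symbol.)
First, augment the grammar with F' → F
I₀ = CLOSURE({ [F' → . F] }):
  [F' → . F] has the dot before F: add [F → . A X]
  [F → . A X] has the dot before A: add [A → . ( X], [A → . ;]
No further items can be added.

I₀ = { [A → . ( X], [A → . ;], [F → . A X], [F' → . F] }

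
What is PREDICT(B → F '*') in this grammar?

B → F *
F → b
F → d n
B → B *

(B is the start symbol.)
{ 'b', 'd' }

PREDICT(B → F '*') = (FIRST(RHS) \ {ε}) ∪ (FOLLOW(B) if ε ∈ FIRST(RHS), i.e. RHS ⇒* ε)
FIRST(F) = { 'b', 'd' }
FIRST(F '*') = { 'b', 'd' }
ε ∉ FIRST(F '*'), so FOLLOW(B) is not added.
PREDICT(B → F '*') = { 'b', 'd' }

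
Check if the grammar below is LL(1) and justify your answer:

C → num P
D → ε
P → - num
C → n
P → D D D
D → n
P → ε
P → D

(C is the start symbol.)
A grammar is LL(1) if for each non-terminal N with multiple productions, the predict sets of those productions are pairwise disjoint, where PREDICT(N → α) = (FIRST(α) \ {ε}) ∪ (FOLLOW(N) if α ⇒* ε).

Relevant sets:
  FIRST(D) = { 'n', ε }
  FOLLOW(D) = { $, 'n' }
  FOLLOW(P) = { $ }

For C:
  PREDICT(C → num P) = { 'num' }
  PREDICT(C → n) = { 'n' }
For D:
  PREDICT(D → ε) = { $, 'n' }
  PREDICT(D → n) = { 'n' }
For P:
  PREDICT(P → '-' num) = { '-' }
  PREDICT(P → D D D) = { $, 'n' }
  PREDICT(P → ε) = { $ }
  PREDICT(P → D) = { $, 'n' }

Conflict found: Predict set conflict for D: { 'n' }
The grammar is NOT LL(1).

Answer: No. Predict set conflict for D: { 'n' }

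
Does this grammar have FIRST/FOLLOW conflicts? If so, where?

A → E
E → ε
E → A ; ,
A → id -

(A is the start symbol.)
Yes. E → A ';' ',' with FOLLOW(E) on { ';' }

A FIRST/FOLLOW conflict occurs when a non-terminal N has a nullable alternative N → β (β ⇒* ε) and another alternative N → α with FIRST(α) ∩ FOLLOW(N) ≠ ∅: on such a lookahead the parser cannot decide between expanding α and letting N vanish via β.

Nullable non-terminals: A, E.
FIRST sets used below: FIRST(E) = { ';', 'id', ε }, FIRST(A) = { ';', 'id', ε }

A: nullable alternative(s) A → E; FOLLOW(A) = { $, ';' }
  A → E: FIRST \ {ε} = { ';', 'id' } — this is the only nullable alternative, skip
  A → id -: FIRST \ {ε} = { 'id' } — disjoint from FOLLOW(A)

E: nullable alternative(s) E → ε; FOLLOW(E) = { $, ';' }
  E → ε: FIRST \ {ε} = { } — this is the only nullable alternative, skip
  E → A ; ,: FIRST \ {ε} = { ';', 'id' } — overlaps FOLLOW(E) on { ';' }: CONFLICT

So the grammar has 1 FIRST/FOLLOW conflict (marked CONFLICT above).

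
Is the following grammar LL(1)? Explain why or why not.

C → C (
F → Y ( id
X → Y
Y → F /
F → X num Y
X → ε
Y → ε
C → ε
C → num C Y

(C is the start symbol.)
No. Predict set conflict for C: { '(', 'num' }

A grammar is LL(1) if for each non-terminal N with multiple productions, the predict sets of those productions are pairwise disjoint, where PREDICT(N → α) = (FIRST(α) \ {ε}) ∪ (FOLLOW(N) if α ⇒* ε).

Relevant sets:
  FIRST(C) = { '(', 'num', ε }
  FIRST(Y) = { '(', 'num', ε }
  FIRST(X) = { '(', 'num', ε }
  FIRST(F) = { '(', 'num' }
  FOLLOW(C) = { $, '(', 'num' }
  FOLLOW(X) = { 'num' }
  FOLLOW(Y) = { $, '(', '/', 'num' }

For C:
  PREDICT(C → C '(') = { '(', 'num' }
  PREDICT(C → ε) = { $, '(', 'num' }
  PREDICT(C → num C Y) = { 'num' }
For F:
  PREDICT(F → Y '(' id) = { '(', 'num' }
  PREDICT(F → X num Y) = { '(', 'num' }
For X:
  PREDICT(X → Y) = { '(', 'num' }
  PREDICT(X → ε) = { 'num' }
For Y:
  PREDICT(Y → F '/') = { '(', 'num' }
  PREDICT(Y → ε) = { $, '(', '/', 'num' }

Conflict found: Predict set conflict for C: { '(', 'num' }
The grammar is NOT LL(1).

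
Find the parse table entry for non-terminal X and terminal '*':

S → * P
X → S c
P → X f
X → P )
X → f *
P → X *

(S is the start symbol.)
To find M[X, '*'], we find productions for X where '*' is in the predict set (PREDICT(N → α) = (FIRST(α) \ {ε}) ∪ (FOLLOW(N) if α ⇒* ε)).

Relevant sets:
  FIRST(S) = { '*' }
  FIRST(P) = { '*', 'f' }

X → S c: PREDICT = { '*' }
  '*' is in predict set, so this production goes in M[X, '*']
X → P ): PREDICT = { '*', 'f' }
  '*' is in predict set, so this production goes in M[X, '*']
X → f *: PREDICT = { 'f' }

M[X, '*'] = X → S c, X → P )  (a multiply-defined cell — the grammar is not LL(1))

Answer: X → S c, X → P )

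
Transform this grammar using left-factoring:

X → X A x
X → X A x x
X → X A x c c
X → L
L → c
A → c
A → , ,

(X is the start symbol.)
Left-factoring transforms A → αβ₁ | αβ₂ into A → αA' and A' → β₁ | β₂
(α is the longest common prefix among the alternatives). Repeat until
no nonterminal has two alternatives with a common prefix.

Round 1: X has alternatives sharing prefix 'X A x'. Introduce X': X → X A x X'
  Add: X' → ε
  Add: X' → x
  Add: X' → c c

No remaining common prefixes — done.

Resulting grammar:
X → X A x X'
X' → ε
X' → x
X' → c c
X → L
L → c
A → c
A → , ,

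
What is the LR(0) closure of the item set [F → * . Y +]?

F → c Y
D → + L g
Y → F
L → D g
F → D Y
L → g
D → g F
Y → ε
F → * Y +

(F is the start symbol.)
To compute CLOSURE, for each item [A → α.Bβ] where B is a non-terminal, add [B → .γ] for all productions B → γ; repeat for the newly added items until nothing changes.

Start with: [F → * . Y +]
  [F → * . Y +] has the dot before Y: add [Y → . F], [Y → .]
  [Y → . F] has the dot before F: add [F → . c Y], [F → . D Y], [F → . * Y +]
  [F → . D Y] has the dot before D: add [D → . + L g], [D → . g F]
No further items can be added.

CLOSURE = { [D → . + L g], [D → . g F], [F → * . Y +], [F → . * Y +], [F → . D Y], [F → . c Y], [Y → . F], [Y → .] }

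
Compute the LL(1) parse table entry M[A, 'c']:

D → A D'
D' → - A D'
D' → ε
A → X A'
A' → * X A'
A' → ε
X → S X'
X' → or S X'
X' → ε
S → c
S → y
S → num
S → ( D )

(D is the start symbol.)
To find M[A, 'c'], we find productions for A where 'c' is in the predict set (PREDICT(N → α) = (FIRST(α) \ {ε}) ∪ (FOLLOW(N) if α ⇒* ε)).

Relevant sets:
  FIRST(X) = { '(', 'c', 'num', 'y' }

A → X A': PREDICT = { '(', 'c', 'num', 'y' }
  'c' is in predict set, so this production goes in M[A, 'c']

M[A, 'c'] = A → X A'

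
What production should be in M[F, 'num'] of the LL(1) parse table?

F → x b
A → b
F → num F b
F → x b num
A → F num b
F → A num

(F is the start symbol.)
To find M[F, 'num'], we find productions for F where 'num' is in the predict set (PREDICT(N → α) = (FIRST(α) \ {ε}) ∪ (FOLLOW(N) if α ⇒* ε)).

Relevant sets:
  FIRST(A) = { 'b', 'num', 'x' }

F → x b: PREDICT = { 'x' }
F → num F b: PREDICT = { 'num' }
  'num' is in predict set, so this production goes in M[F, 'num']
F → x b num: PREDICT = { 'x' }
F → A num: PREDICT = { 'b', 'num', 'x' }
  'num' is in predict set, so this production goes in M[F, 'num']

M[F, 'num'] = F → num F b, F → A num  (a multiply-defined cell — the grammar is not LL(1))

Answer: F → num F b, F → A num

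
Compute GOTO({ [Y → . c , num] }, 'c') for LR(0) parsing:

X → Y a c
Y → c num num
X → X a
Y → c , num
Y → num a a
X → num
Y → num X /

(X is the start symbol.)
GOTO(I, 'c') = CLOSURE({ [A → αX.β] : [A → α.Xβ] ∈ I, X = 'c' })

Items with dot before 'c', with the dot advanced:
  [Y → . c , num] → [Y → c . , num]
Closure adds nothing (no advanced item has the dot before a non-terminal).

GOTO = { [Y → c . , num] }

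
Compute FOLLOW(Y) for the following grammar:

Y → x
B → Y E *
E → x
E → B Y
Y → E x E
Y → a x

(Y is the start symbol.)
To compute FOLLOW(Y), find every occurrence of Y on a right-hand side N → α Y β: add FIRST(β) \ {ε}, and if β is empty or nullable also add FOLLOW(N). Iterate to a fixed point.

Y is the start symbol, so $ ∈ FOLLOW(Y).
In B → Y E *: Y is followed by E '*', add FIRST(E '*') \ {ε} = { 'a', 'x' }
In E → B Y: Y is at the end, add FOLLOW(E)

The FOLLOW sets referred to above (computed the same way, to a fixed point):
  FOLLOW(E) = { $, '*', 'a', 'x' }

Taking the union: FOLLOW(Y) = { $, '*', 'a', 'x' }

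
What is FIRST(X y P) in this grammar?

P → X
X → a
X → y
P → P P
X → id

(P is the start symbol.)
FIRST sets of the non-terminals involved (from the grammar, by fixed-point iteration):
  FIRST(X) = { 'a', 'id', 'y' }

To compute FIRST(X y P), process the symbols left to right:
Symbol X is a non-terminal. Add FIRST(X) \ {ε} = { 'a', 'id', 'y' }
X is not nullable (ε ∉ FIRST(X)), so stop here.
FIRST(X y P) = { 'a', 'id', 'y' }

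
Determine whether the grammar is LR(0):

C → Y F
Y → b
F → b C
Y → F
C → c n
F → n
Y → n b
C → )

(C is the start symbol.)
Augment with C' → C and build the canonical LR(0) collection (I0 = CLOSURE({[C' → . C]}), then GOTO on every symbol after a dot until no new states appear). It has 14 states:
  I0: { [C → . )], [C → . Y F], [C → . c n], [C' → . C], [F → . b C], [F → . n], [Y → . F], [Y → . b], [Y → . n b] }  — shift
  I1: { [C → ) .] }  — reduce
  I2: { [C' → C .] }  — accept
  I3: { [Y → F .] }  — reduce
  I4: { [C → Y . F], [F → . b C], [F → . n] }  — shift
  I5: { [C → . )], [C → . Y F], [C → . c n], [F → . b C], [F → . n], [F → b . C], [Y → . F], [Y → . b], [Y → . n b], [Y → b .] }  — shift, reduce
  I6: { [C → c . n] }  — shift
  I7: { [F → n .], [Y → n . b] }  — shift, reduce
  I8: { [Y → n b .] }  — reduce
  I9: { [C → c n .] }  — reduce
  I10: { [F → b C .] }  — reduce
  I11: { [C → Y F .] }  — reduce
  I12: { [C → . )], [C → . Y F], [C → . c n], [F → . b C], [F → . n], [F → b . C], [Y → . F], [Y → . b], [Y → . n b] }  — shift
  I13: { [F → n .] }  — reduce

Conflict in state I5:
  Shift-reduce conflict between [Y → b .] and [C → . )]
So the grammar is NOT LR(0).

Answer: No. Shift-reduce conflict between [Y → b .] and [C → . )]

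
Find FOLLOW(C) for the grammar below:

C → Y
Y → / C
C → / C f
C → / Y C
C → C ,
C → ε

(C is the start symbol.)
To compute FOLLOW(C), find every occurrence of C on a right-hand side N → α C β: add FIRST(β) \ {ε}, and if β is empty or nullable also add FOLLOW(N). Iterate to a fixed point.

C is the start symbol, so $ ∈ FOLLOW(C).
In Y → / C: C is at the end, add FOLLOW(Y)
In C → / C f: C is followed by f, add FIRST(f) \ {ε} = { 'f' }
In C → / Y C: C is at the end; this adds FOLLOW(C) to itself — nothing new
In C → C ,: C is followed by ',', add FIRST(',') \ {ε} = { ',' }

The FOLLOW sets referred to above (computed the same way, to a fixed point):
  FOLLOW(Y) = { $, ',', '/', 'f' }

Taking the union: FOLLOW(C) = { $, ',', '/', 'f' }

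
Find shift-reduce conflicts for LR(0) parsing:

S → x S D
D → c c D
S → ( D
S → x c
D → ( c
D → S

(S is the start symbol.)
A shift-reduce conflict occurs when an LR(0) state has both:
  - a complete (reduce) item [A → α .] (dot at the end), and
  - a shift item [B → β . c γ] (dot before a terminal).

Augment with S' → S and build the canonical LR(0) collection (I0 = CLOSURE({[S' → . S]}), then GOTO on every symbol after a dot until no new states appear). It has 14 states:
  I0: { [S → . ( D], [S → . x S D], [S → . x c], [S' → . S] }  — shift
  I1: { [D → . ( c], [D → . S], [D → . c c D], [S → ( . D], [S → . ( D], [S → . x S D], [S → . x c] }  — shift
  I2: { [S' → S .] }  — accept
  I3: { [S → . ( D], [S → . x S D], [S → . x c], [S → x . S D], [S → x . c] }  — shift
  I4: { [D → . ( c], [D → . S], [D → . c c D], [S → . ( D], [S → . x S D], [S → . x c], [S → x S . D] }  — shift
  I5: { [S → x c .] }  — reduce
  I6: { [D → ( . c], [D → . ( c], [D → . S], [D → . c c D], [S → ( . D], [S → . ( D], [S → . x S D], [S → . x c] }  — shift
  I7: { [S → x S D .] }  — reduce
  I8: { [D → S .] }  — reduce
  I9: { [D → c . c D] }  — shift
  I10: { [D → . ( c], [D → . S], [D → . c c D], [D → c c . D], [S → . ( D], [S → . x S D], [S → . x c] }  — shift
  I11: { [D → c c D .] }  — reduce
  I12: { [S → ( D .] }  — reduce
  I13: { [D → ( c .], [D → c . c D] }  — shift, reduce

I13 contains reduce item [D → ( c .] and shift item [D → c . c D] — shift-reduce conflict.

Answer: Yes — I13: [D → ( c .] vs [D → c . c D]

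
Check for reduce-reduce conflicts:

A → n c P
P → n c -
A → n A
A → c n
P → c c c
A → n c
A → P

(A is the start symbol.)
Augment with A' → A and build the canonical LR(0) collection (I0 = CLOSURE({[A' → . A]}), then GOTO on every symbol after a dot until no new states appear). It has 16 states:
  I0: { [A → . P], [A → . c n], [A → . n A], [A → . n c P], [A → . n c], [A' → . A], [P → . c c c], [P → . n c -] }  — shift
  I1: { [A' → A .] }  — accept
  I2: { [A → P .] }  — reduce
  I3: { [A → c . n], [P → c . c c] }  — shift
  I4: { [A → . P], [A → . c n], [A → . n A], [A → . n c P], [A → . n c], [A → n . A], [A → n . c P], [A → n . c], [P → . c c c], [P → . n c -], [P → n . c -] }  — shift
  I5: { [A → n A .] }  — reduce
  I6: { [A → c . n], [A → n c . P], [A → n c .], [P → . c c c], [P → . n c -], [P → c . c c], [P → n c . -] }  — shift, reduce
  I7: { [P → n c - .] }  — reduce
  I8: { [A → n c P .] }  — reduce
  I9: { [P → c . c c], [P → c c . c] }  — shift
  I10: { [A → c n .], [P → n . c -] }  — shift, reduce
  I11: { [P → n c . -] }  — shift
  I12: { [P → c c . c], [P → c c c .] }  — shift, reduce
  I13: { [P → c c c .] }  — reduce
  I14: { [P → c c . c] }  — shift
  I15: { [A → c n .] }  — reduce

No state contains more than one complete item.

Answer: No reduce-reduce conflicts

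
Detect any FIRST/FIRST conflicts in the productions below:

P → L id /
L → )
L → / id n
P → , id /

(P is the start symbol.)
No FIRST/FIRST conflicts.

A FIRST/FIRST conflict occurs when two productions N → α and N → β for the same non-terminal have FIRST(α) ∩ FIRST(β) ≠ ∅ (with ε ∈ FIRST of a nullable right-hand side, so two nullable alternatives also conflict).

FIRST sets of the non-terminals at (or reachable through a nullable prefix from) the front of some alternative:
  FIRST(L) = { ')', '/' }

Productions for P:
  P → L id /: FIRST = { ')', '/' }
  P → , id /: FIRST = { ',' }
Productions for L:
  L → ): FIRST = { ')' }
  L → / id n: FIRST = { '/' }

All alternatives of each non-terminal have pairwise disjoint FIRST sets.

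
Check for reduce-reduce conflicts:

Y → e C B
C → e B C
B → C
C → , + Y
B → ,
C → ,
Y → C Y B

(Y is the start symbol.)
Yes — I5: [B → , .] vs [C → , .]

A reduce-reduce conflict occurs when an LR(0) state has two complete items [A → α .] and [B → β .] — both call for a reduction, and with no lookahead the parser cannot choose between them.

Augment with Y' → Y and build the canonical LR(0) collection (I0 = CLOSURE({[Y' → . Y]}), then GOTO on every symbol after a dot until no new states appear). It has 16 states:
  I0: { [C → . , + Y], [C → . ,], [C → . e B C], [Y → . C Y B], [Y → . e C B], [Y' → . Y] }  — shift
  I1: { [C → , . + Y], [C → , .] }  — shift, reduce
  I2: { [C → . , + Y], [C → . ,], [C → . e B C], [Y → . C Y B], [Y → . e C B], [Y → C . Y B] }  — shift
  I3: { [Y' → Y .] }  — accept
  I4: { [B → . ,], [B → . C], [C → . , + Y], [C → . ,], [C → . e B C], [C → e . B C], [Y → e . C B] }  — shift
  I5: { [B → , .], [C → , . + Y], [C → , .] }  — shift, 2 reduces
  I6: { [C → . , + Y], [C → . ,], [C → . e B C], [C → e B . C] }  — shift
  I7: { [B → . ,], [B → . C], [B → C .], [C → . , + Y], [C → . ,], [C → . e B C], [Y → e C . B] }  — shift, reduce
  I8: { [B → . ,], [B → . C], [C → . , + Y], [C → . ,], [C → . e B C], [C → e . B C] }  — shift
  I9: { [B → C .] }  — reduce
  I10: { [Y → e C B .] }  — reduce
  I11: { [C → e B C .] }  — reduce
  I12: { [C → , + . Y], [C → . , + Y], [C → . ,], [C → . e B C], [Y → . C Y B], [Y → . e C B] }  — shift
  I13: { [C → , + Y .] }  — reduce
  I14: { [B → . ,], [B → . C], [C → . , + Y], [C → . ,], [C → . e B C], [Y → C Y . B] }  — shift
  I15: { [Y → C Y B .] }  — reduce

I5 contains complete items [B → , .], [C → , .] — reduce-reduce conflict.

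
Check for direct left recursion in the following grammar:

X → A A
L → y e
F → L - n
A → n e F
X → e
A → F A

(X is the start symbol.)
No direct left recursion

Direct left recursion occurs when N → N α for some non-terminal N (the right-hand side begins with the left-hand side itself).

X → A A: starts with A
L → y e: starts with y
F → L - n: starts with L
A → n e F: starts with n
X → e: starts with e
A → F A: starts with F

No direct left recursion found.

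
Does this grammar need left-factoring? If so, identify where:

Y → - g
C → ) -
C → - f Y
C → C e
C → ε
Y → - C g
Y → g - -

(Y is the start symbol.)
Yes, Y has productions with common prefix '-'

Left-factoring is needed when two productions for the same non-terminal
share a common prefix on the right-hand side.

Productions for Y:
  Y → - g
  Y → - C g
  Y → g - -
Productions for C:
  C → ) -
  C → - f Y
  C → C e
  C → ε

Found common prefix '-' in productions for Y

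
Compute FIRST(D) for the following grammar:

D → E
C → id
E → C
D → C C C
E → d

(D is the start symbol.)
{ 'd', 'id' }

To compute FIRST(D), examine every production with D on the left-hand side, reading each right-hand side left to right until a non-nullable symbol is reached.

FIRST sets of the other non-terminals involved (by the same procedure, iterated to a fixed point):
  FIRST(E) = { 'd', 'id' }
  FIRST(C) = { 'id' }

From D → E:
  - E is a non-terminal: add FIRST(E) \ {ε} = { 'd', 'id' }
    E is not nullable, so stop
From D → C C C:
  - C is a non-terminal: add FIRST(C) \ {ε} = { 'id' }
    C is not nullable, so stop

Collecting: FIRST(D) = { 'd', 'id' }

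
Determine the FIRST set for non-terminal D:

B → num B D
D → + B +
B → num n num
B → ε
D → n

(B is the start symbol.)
{ '+', 'n' }

From D → + B +:
  - '+' is a terminal: add '+' and stop
From D → n:
  - n is a terminal: add 'n' and stop

Collecting: FIRST(D) = { '+', 'n' }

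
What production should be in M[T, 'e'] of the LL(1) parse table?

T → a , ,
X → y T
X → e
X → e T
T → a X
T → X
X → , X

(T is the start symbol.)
T → X

To find M[T, 'e'], we find productions for T where 'e' is in the predict set (PREDICT(N → α) = (FIRST(α) \ {ε}) ∪ (FOLLOW(N) if α ⇒* ε)).

Relevant sets:
  FIRST(X) = { ',', 'e', 'y' }

T → a , ,: PREDICT = { 'a' }
T → a X: PREDICT = { 'a' }
T → X: PREDICT = { ',', 'e', 'y' }
  'e' is in predict set, so this production goes in M[T, 'e']

M[T, 'e'] = T → X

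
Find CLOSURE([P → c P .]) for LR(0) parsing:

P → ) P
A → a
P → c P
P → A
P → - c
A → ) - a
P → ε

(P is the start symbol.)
{ [P → c P .] }

To compute CLOSURE, for each item [A → α.Bβ] where B is a non-terminal, add [B → .γ] for all productions B → γ; repeat for the newly added items until nothing changes.

Start with: [P → c P .]
The dot is at the end, so nothing is added.

CLOSURE = { [P → c P .] }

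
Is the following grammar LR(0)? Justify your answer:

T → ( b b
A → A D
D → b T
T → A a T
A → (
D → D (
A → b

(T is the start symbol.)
No. Shift-reduce conflict between [A → ( .] and [T → ( . b b]

A grammar is LR(0) if no state in the canonical LR(0) collection has:
  - both a shift item (dot before a terminal) and a complete item (shift-reduce conflict), or
  - two or more complete items (reduce-reduce conflict; the accept item [T' → T .] counts as a complete item here).

Augment with T' → T and build the canonical LR(0) collection (I0 = CLOSURE({[T' → . T]}), then GOTO on every symbol after a dot until no new states appear). It has 13 states:
  I0: { [A → . (], [A → . A D], [A → . b], [T → . ( b b], [T → . A a T], [T' → . T] }  — shift
  I1: { [A → ( .], [T → ( . b b] }  — shift, reduce
  I2: { [A → A . D], [D → . D (], [D → . b T], [T → A . a T] }  — shift
  I3: { [T' → T .] }  — accept
  I4: { [A → b .] }  — reduce
  I5: { [A → A D .], [D → D . (] }  — shift, reduce
  I6: { [A → . (], [A → . A D], [A → . b], [T → . ( b b], [T → . A a T], [T → A a . T] }  — shift
  I7: { [A → . (], [A → . A D], [A → . b], [D → b . T], [T → . ( b b], [T → . A a T] }  — shift
  I8: { [D → b T .] }  — reduce
  I9: { [T → A a T .] }  — reduce
  I10: { [D → D ( .] }  — reduce
  I11: { [T → ( b . b] }  — shift
  I12: { [T → ( b b .] }  — reduce

Conflict in state I1:
  Shift-reduce conflict between [A → ( .] and [T → ( . b b]
So the grammar is NOT LR(0).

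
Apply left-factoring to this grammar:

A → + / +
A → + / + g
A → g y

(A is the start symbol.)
A → + / + A'
A' → ε
A' → g
A → g y

Left-factoring transforms A → αβ₁ | αβ₂ into A → αA' and A' → β₁ | β₂
(α is the longest common prefix among the alternatives). Repeat until
no nonterminal has two alternatives with a common prefix.

Round 1: A has alternatives sharing prefix '+ / +'. Introduce A': A → + / + A'
  Add: A' → ε
  Add: A' → g

No remaining common prefixes — done.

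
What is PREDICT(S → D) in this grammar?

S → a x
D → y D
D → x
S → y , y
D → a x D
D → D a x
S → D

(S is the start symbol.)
{ 'a', 'x', 'y' }

PREDICT(S → D) = (FIRST(RHS) \ {ε}) ∪ (FOLLOW(S) if ε ∈ FIRST(RHS), i.e. RHS ⇒* ε)
FIRST(D) = { 'a', 'x', 'y' }
FIRST(D) = { 'a', 'x', 'y' }
ε ∉ FIRST(D), so FOLLOW(S) is not added.
PREDICT(S → D) = { 'a', 'x', 'y' }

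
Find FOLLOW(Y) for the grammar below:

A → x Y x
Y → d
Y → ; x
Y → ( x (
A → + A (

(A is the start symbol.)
{ 'x' }

To compute FOLLOW(Y), find every occurrence of Y on a right-hand side N → α Y β: add FIRST(β) \ {ε}, and if β is empty or nullable also add FOLLOW(N). Iterate to a fixed point.

In A → x Y x: Y is followed by x, add FIRST(x) \ {ε} = { 'x' }

Taking the union: FOLLOW(Y) = { 'x' }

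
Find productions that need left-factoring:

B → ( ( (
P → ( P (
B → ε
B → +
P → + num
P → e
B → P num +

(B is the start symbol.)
Left-factoring is needed when two productions for the same non-terminal
share a common prefix on the right-hand side.

Productions for B:
  B → ( ( (
  B → ε
  B → +
  B → P num +
Productions for P:
  P → ( P (
  P → + num
  P → e

No common prefixes found.

Answer: No, left-factoring is not needed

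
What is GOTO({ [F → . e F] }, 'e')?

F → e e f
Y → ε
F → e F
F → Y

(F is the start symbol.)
GOTO(I, 'e') = CLOSURE({ [A → αX.β] : [A → α.Xβ] ∈ I, X = 'e' })

Items with dot before 'e', with the dot advanced:
  [F → . e F] → [F → e . F]
Closure of the advanced items:
  [F → e . F] has the dot before F: add [F → . e e f], [F → . e F], [F → . Y]
  [F → . Y] has the dot before Y: add [Y → .]

GOTO = { [F → . Y], [F → . e F], [F → . e e f], [F → e . F], [Y → .] }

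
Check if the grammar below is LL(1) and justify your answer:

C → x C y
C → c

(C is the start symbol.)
A grammar is LL(1) if for each non-terminal N with multiple productions, the predict sets of those productions are pairwise disjoint, where PREDICT(N → α) = (FIRST(α) \ {ε}) ∪ (FOLLOW(N) if α ⇒* ε).

For C:
  PREDICT(C → x C y) = { 'x' }
  PREDICT(C → c) = { 'c' }

All predict sets are disjoint. The grammar IS LL(1).

Answer: Yes, the grammar is LL(1).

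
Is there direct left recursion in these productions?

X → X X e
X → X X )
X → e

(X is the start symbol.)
Direct left recursion occurs when N → N α for some non-terminal N (the right-hand side begins with the left-hand side itself).

X → X X e: LEFT RECURSIVE (starts with X)
X → X X ): LEFT RECURSIVE (starts with X)
X → e: starts with e

The grammar has direct left recursion on: X.

Answer: Yes, X is left-recursive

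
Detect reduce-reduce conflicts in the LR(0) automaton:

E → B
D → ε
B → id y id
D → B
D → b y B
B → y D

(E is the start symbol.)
A reduce-reduce conflict occurs when an LR(0) state has two complete items [A → α .] and [B → β .] — both call for a reduction, and with no lookahead the parser cannot choose between them.

Augment with E' → E and build the canonical LR(0) collection (I0 = CLOSURE({[E' → . E]}), then GOTO on every symbol after a dot until no new states appear). It has 12 states:
  I0: { [B → . id y id], [B → . y D], [E → . B], [E' → . E] }  — shift
  I1: { [E → B .] }  — reduce
  I2: { [E' → E .] }  — accept
  I3: { [B → id . y id] }  — shift
  I4: { [B → . id y id], [B → . y D], [B → y . D], [D → . B], [D → . b y B], [D → .] }  — shift, reduce
  I5: { [D → B .] }  — reduce
  I6: { [B → y D .] }  — reduce
  I7: { [D → b . y B] }  — shift
  I8: { [B → . id y id], [B → . y D], [D → b y . B] }  — shift
  I9: { [D → b y B .] }  — reduce
  I10: { [B → id y . id] }  — shift
  I11: { [B → id y id .] }  — reduce

No state contains more than one complete item.

Answer: No reduce-reduce conflicts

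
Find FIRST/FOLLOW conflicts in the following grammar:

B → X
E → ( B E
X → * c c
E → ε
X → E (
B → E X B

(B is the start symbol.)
Yes. E → '(' B E with FOLLOW(E) on { '(' }

Nullable non-terminals: E.

E: nullable alternative(s) E → ε; FOLLOW(E) = { '(', '*' }
  E → ( B E: FIRST \ {ε} = { '(' } — overlaps FOLLOW(E) on { '(' }: CONFLICT
  E → ε: FIRST \ {ε} = { } — this is the only nullable alternative, skip

B, X have no nullable alternative, so no FIRST/FOLLOW check is needed there.

So the grammar has 1 FIRST/FOLLOW conflict (marked CONFLICT above).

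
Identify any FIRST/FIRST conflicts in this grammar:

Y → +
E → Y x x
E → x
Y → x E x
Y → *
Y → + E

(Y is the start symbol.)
A FIRST/FIRST conflict occurs when two productions N → α and N → β for the same non-terminal have FIRST(α) ∩ FIRST(β) ≠ ∅ (with ε ∈ FIRST of a nullable right-hand side, so two nullable alternatives also conflict).

FIRST sets of the non-terminals at (or reachable through a nullable prefix from) the front of some alternative:
  FIRST(Y) = { '*', '+', 'x' }

Productions for Y:
  Y → +: FIRST = { '+' }
  Y → x E x: FIRST = { 'x' }
  Y → *: FIRST = { '*' }
  Y → + E: FIRST = { '+' }
Productions for E:
  E → Y x x: FIRST = { '*', '+', 'x' }
  E → x: FIRST = { 'x' }

Conflict for Y: Y → + and Y → + E
  Overlap: { '+' }
Conflict for E: E → Y x x and E → x
  Overlap: { 'x' }

Answer: Yes. Y → '+' / Y → '+' E on { '+' }; E → Y x x / E → x on { 'x' }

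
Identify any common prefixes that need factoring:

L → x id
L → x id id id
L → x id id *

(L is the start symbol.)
Yes, L has productions with common prefix 'x id'

Left-factoring is needed when two productions for the same non-terminal
share a common prefix on the right-hand side.

Productions for L:
  L → x id
  L → x id id id
  L → x id id *

Found common prefix 'x id' in productions for L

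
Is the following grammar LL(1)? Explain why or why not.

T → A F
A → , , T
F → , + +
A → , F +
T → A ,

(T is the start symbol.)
Relevant sets:
  FIRST(A) = { ',' }

For T:
  PREDICT(T → A F) = { ',' }
  PREDICT(T → A ',') = { ',' }
For A:
  PREDICT(A → ',' ',' T) = { ',' }
  PREDICT(A → ',' F '+') = { ',' }
F has a single production, so nothing to check there.

Conflict found: Predict set conflict for T: { ',' }
The grammar is NOT LL(1).

Answer: No. Predict set conflict for T: { ',' }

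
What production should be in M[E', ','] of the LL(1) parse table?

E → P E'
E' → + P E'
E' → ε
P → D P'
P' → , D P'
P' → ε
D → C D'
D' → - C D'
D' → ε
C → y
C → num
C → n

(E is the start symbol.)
Empty (error entry)

To find M[E', ','], we find productions for E' where ',' is in the predict set (PREDICT(N → α) = (FIRST(α) \ {ε}) ∪ (FOLLOW(N) if α ⇒* ε)).

Relevant sets:
  FOLLOW(E') = { $ }

E' → + P E': PREDICT = { '+' }
E' → ε: PREDICT = { $ }

M[E', ','] is empty (no production applies)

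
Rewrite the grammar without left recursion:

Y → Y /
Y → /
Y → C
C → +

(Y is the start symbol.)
Y is directly left-recursive. The standard transformation for
  A → A α₁ | ... | A α_m | β₁ | ... | β_n
is
  A  → β₁ A' | ... | β_n A'
  A' → α₁ A' | ... | α_m A' | ε

Y → / becomes Y → / Y'
Y → C becomes Y → C Y'
Y → Y / becomes Y' → / Y'
Add Y' → ε

Productions for other non-terminals are unchanged:
  C → +

Resulting grammar:
Y → / Y'
Y → C Y'
Y' → / Y'
Y' → ε
C → +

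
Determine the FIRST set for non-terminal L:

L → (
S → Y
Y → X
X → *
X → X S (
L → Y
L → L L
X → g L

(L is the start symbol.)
{ '(', '*', 'g' }

FIRST sets of the other non-terminals involved (by the same procedure, iterated to a fixed point):
  FIRST(Y) = { '*', 'g' }

From L → (:
  - '(' is a terminal: add '(' and stop
From L → Y:
  - Y is a non-terminal: add FIRST(Y) \ {ε} = { '*', 'g' }
    Y is not nullable, so stop
From L → L L:
  - L is the symbol being defined: contributes nothing new
    L is not nullable, so stop

Collecting: FIRST(L) = { '(', '*', 'g' }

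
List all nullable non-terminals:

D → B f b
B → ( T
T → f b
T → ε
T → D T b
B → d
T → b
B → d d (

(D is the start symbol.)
{ 'T' }

ε-productions: T → ε
So T is immediately nullable.
No further non-terminal can be added: every production for the remaining non-terminals contains a terminal or a non-nullable non-terminal.
Nullable = { 'T' }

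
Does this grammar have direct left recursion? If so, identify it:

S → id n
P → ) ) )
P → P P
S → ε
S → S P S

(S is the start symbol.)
S → id n: starts with id
P → ) ) ): starts with ')'
P → P P: LEFT RECURSIVE (starts with P)
S → ε: starts with ε
S → S P S: LEFT RECURSIVE (starts with S)

The grammar has direct left recursion on: P, S.

Answer: Yes, P, S are left-recursive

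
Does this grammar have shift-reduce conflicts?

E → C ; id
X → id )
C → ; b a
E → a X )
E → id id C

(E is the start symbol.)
A shift-reduce conflict occurs when an LR(0) state has both:
  - a complete (reduce) item [A → α .] (dot at the end), and
  - a shift item [B → β . c γ] (dot before a terminal).

Augment with E' → E and build the canonical LR(0) collection (I0 = CLOSURE({[E' → . E]}), then GOTO on every symbol after a dot until no new states appear). It has 16 states:
  I0: { [C → . ; b a], [E → . C ; id], [E → . a X )], [E → . id id C], [E' → . E] }  — shift
  I1: { [C → ; . b a] }  — shift
  I2: { [E → C . ; id] }  — shift
  I3: { [E' → E .] }  — accept
  I4: { [E → a . X )], [X → . id )] }  — shift
  I5: { [E → id . id C] }  — shift
  I6: { [C → . ; b a], [E → id id . C] }  — shift
  I7: { [E → id id C .] }  — reduce
  I8: { [E → a X . )] }  — shift
  I9: { [X → id . )] }  — shift
  I10: { [X → id ) .] }  — reduce
  I11: { [E → a X ) .] }  — reduce
  I12: { [E → C ; . id] }  — shift
  I13: { [E → C ; id .] }  — reduce
  I14: { [C → ; b . a] }  — shift
  I15: { [C → ; b a .] }  — reduce

No state contains both a complete item and a shift item.

Answer: No shift-reduce conflicts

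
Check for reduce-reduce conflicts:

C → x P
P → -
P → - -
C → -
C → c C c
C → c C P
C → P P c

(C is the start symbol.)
Augment with C' → C and build the canonical LR(0) collection (I0 = CLOSURE({[C' → . C]}), then GOTO on every symbol after a dot until no new states appear). It has 14 states:
  I0: { [C → . -], [C → . P P c], [C → . c C P], [C → . c C c], [C → . x P], [C' → . C], [P → . - -], [P → . -] }  — shift
  I1: { [C → - .], [P → - . -], [P → - .] }  — shift, 2 reduces
  I2: { [C' → C .] }  — accept
  I3: { [C → P . P c], [P → . - -], [P → . -] }  — shift
  I4: { [C → . -], [C → . P P c], [C → . c C P], [C → . c C c], [C → . x P], [C → c . C P], [C → c . C c], [P → . - -], [P → . -] }  — shift
  I5: { [C → x . P], [P → . - -], [P → . -] }  — shift
  I6: { [P → - . -], [P → - .] }  — shift, reduce
  I7: { [C → x P .] }  — reduce
  I8: { [P → - - .] }  — reduce
  I9: { [C → c C . P], [C → c C . c], [P → . - -], [P → . -] }  — shift
  I10: { [C → c C P .] }  — reduce
  I11: { [C → c C c .] }  — reduce
  I12: { [C → P P . c] }  — shift
  I13: { [C → P P c .] }  — reduce

I1 contains complete items [C → - .], [P → - .] — reduce-reduce conflict.

Answer: Yes — I1: [C → - .] vs [P → - .]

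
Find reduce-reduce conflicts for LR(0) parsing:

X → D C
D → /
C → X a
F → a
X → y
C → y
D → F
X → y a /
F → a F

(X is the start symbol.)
A reduce-reduce conflict occurs when an LR(0) state has two complete items [A → α .] and [B → β .] — both call for a reduction, and with no lookahead the parser cannot choose between them.

Augment with X' → X and build the canonical LR(0) collection (I0 = CLOSURE({[X' → . X]}), then GOTO on every symbol after a dot until no new states appear). It has 14 states:
  I0: { [D → . /], [D → . F], [F → . a F], [F → . a], [X → . D C], [X → . y a /], [X → . y], [X' → . X] }  — shift
  I1: { [D → / .] }  — reduce
  I2: { [C → . X a], [C → . y], [D → . /], [D → . F], [F → . a F], [F → . a], [X → . D C], [X → . y a /], [X → . y], [X → D . C] }  — shift
  I3: { [D → F .] }  — reduce
  I4: { [X' → X .] }  — accept
  I5: { [F → . a F], [F → . a], [F → a . F], [F → a .] }  — shift, reduce
  I6: { [X → y . a /], [X → y .] }  — shift, reduce
  I7: { [X → y a . /] }  — shift
  I8: { [X → y a / .] }  — reduce
  I9: { [F → a F .] }  — reduce
  I10: { [X → D C .] }  — reduce
  I11: { [C → X . a] }  — shift
  I12: { [C → y .], [X → y . a /], [X → y .] }  — shift, 2 reduces
  I13: { [C → X a .] }  — reduce

I12 contains complete items [C → y .], [X → y .] — reduce-reduce conflict.

Answer: Yes — I12: [C → y .] vs [X → y .]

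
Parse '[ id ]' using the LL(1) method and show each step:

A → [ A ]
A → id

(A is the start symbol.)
Stack is shown with the top on the left.

Stack    Input     Action
-------------------------
A $      [ id ] $  output A → [ A ]
[ A ] $  [ id ] $  match '['
A ] $    id ] $    output A → id
id ] $   id ] $    match 'id'
] $      ] $       match ']'
$        $         accept

The string is accepted.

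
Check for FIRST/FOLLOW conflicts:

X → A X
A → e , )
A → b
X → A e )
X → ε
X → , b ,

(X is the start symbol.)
A FIRST/FOLLOW conflict occurs when a non-terminal N has a nullable alternative N → β (β ⇒* ε) and another alternative N → α with FIRST(α) ∩ FOLLOW(N) ≠ ∅: on such a lookahead the parser cannot decide between expanding α and letting N vanish via β.

Nullable non-terminals: X.
FIRST sets used below: FIRST(A) = { 'b', 'e' }

X: nullable alternative(s) X → ε; FOLLOW(X) = { $ }
  X → A X: FIRST \ {ε} = { 'b', 'e' } — disjoint from FOLLOW(X)
  X → A e ): FIRST \ {ε} = { 'b', 'e' } — disjoint from FOLLOW(X)
  X → ε: FIRST \ {ε} = { } — this is the only nullable alternative, skip
  X → , b ,: FIRST \ {ε} = { ',' } — disjoint from FOLLOW(X)

A has no nullable alternative, so no FIRST/FOLLOW check is needed there.

No FIRST/FOLLOW conflicts found.

Answer: No FIRST/FOLLOW conflicts.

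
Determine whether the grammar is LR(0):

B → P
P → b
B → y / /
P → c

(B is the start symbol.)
Yes, the grammar is LR(0)

A grammar is LR(0) if no state in the canonical LR(0) collection has:
  - both a shift item (dot before a terminal) and a complete item (shift-reduce conflict), or
  - two or more complete items (reduce-reduce conflict; the accept item [B' → B .] counts as a complete item here).

Augment with B' → B and build the canonical LR(0) collection (I0 = CLOSURE({[B' → . B]}), then GOTO on every symbol after a dot until no new states appear). It has 8 states:
  I0: { [B → . P], [B → . y / /], [B' → . B], [P → . b], [P → . c] }  — shift
  I1: { [B' → B .] }  — accept
  I2: { [B → P .] }  — reduce
  I3: { [P → b .] }  — reduce
  I4: { [P → c .] }  — reduce
  I5: { [B → y . / /] }  — shift
  I6: { [B → y / . /] }  — shift
  I7: { [B → y / / .] }  — reduce

Every state is either a pure shift/goto state or contains exactly one complete item and nothing to shift — no conflicts. The grammar is LR(0).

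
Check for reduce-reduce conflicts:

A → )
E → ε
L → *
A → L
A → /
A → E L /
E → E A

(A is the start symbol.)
No reduce-reduce conflicts

Augment with A' → A and build the canonical LR(0) collection (I0 = CLOSURE({[A' → . A]}), then GOTO on every symbol after a dot until no new states appear). It has 10 states:
  I0: { [A → . )], [A → . /], [A → . E L /], [A → . L], [A' → . A], [E → . E A], [E → .], [L → . *] }  — shift, reduce
  I1: { [A → ) .] }  — reduce
  I2: { [L → * .] }  — reduce
  I3: { [A → / .] }  — reduce
  I4: { [A' → A .] }  — accept
  I5: { [A → . )], [A → . /], [A → . E L /], [A → . L], [A → E . L /], [E → . E A], [E → .], [E → E . A], [L → . *] }  — shift, reduce
  I6: { [A → L .] }  — reduce
  I7: { [E → E A .] }  — reduce
  I8: { [A → E L . /], [A → L .] }  — shift, reduce
  I9: { [A → E L / .] }  — reduce

No state contains more than one complete item.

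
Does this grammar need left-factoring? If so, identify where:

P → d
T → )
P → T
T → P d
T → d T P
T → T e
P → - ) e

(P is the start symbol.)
Left-factoring is needed when two productions for the same non-terminal
share a common prefix on the right-hand side.

Productions for P:
  P → d
  P → T
  P → - ) e
Productions for T:
  T → )
  T → P d
  T → d T P
  T → T e

No common prefixes found.

Answer: No, left-factoring is not needed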